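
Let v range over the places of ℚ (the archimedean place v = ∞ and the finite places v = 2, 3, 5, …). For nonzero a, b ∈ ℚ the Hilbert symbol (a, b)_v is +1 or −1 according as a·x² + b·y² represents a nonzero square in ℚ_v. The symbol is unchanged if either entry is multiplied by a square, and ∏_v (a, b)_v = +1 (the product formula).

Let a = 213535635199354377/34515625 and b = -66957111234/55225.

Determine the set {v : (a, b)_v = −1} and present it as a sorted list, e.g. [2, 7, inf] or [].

Mod squares: a ≡ 17, b ≡ -15314. Check v ∈ {∞, 2, 3, 5, 7, 13, 17, 19, 31, 41, 47}.
v=31: a=31^2·(≡26), b=31^1·(≡28) mod 31; (26|31)=-1, (28|31)=+1; (−1)^{2·1·15}·(-1)^1·(+1)^2 = -1.
v=3: a=3^2·(≡2), b=3^2·(≡1) mod 3; (2|3)=-1, (1|3)=+1; (−1)^{2·2·1}·(-1)^2·(+1)^2 = +1.
v=7: a=7^2·(≡3), b=7^0·(≡4) mod 7; (3|7)=-1, (4|7)=+1; (−1)^{2·0·3}·(-1)^0·(+1)^2 = +1.
v=∞: 17 > 0 and -15314 < 0  ⇒  (a,b)_∞ = +1.
v=47: a=47^-2·(≡2), b=47^-2·(≡17) mod 47; (2|47)=+1, (17|47)=+1; (−1)^{-2·-2·23}·(+1)^-2·(+1)^-2 = +1.
v=19: a=19^2·(≡16), b=19^1·(≡1) mod 19; (16|19)=+1, (1|19)=+1; (−1)^{2·1·9}·(+1)^1·(+1)^2 = +1.
v=17: a=17^3·(≡2), b=17^2·(≡11) mod 17; (2|17)=+1, (11|17)=-1; (−1)^{3·2·8}·(+1)^2·(-1)^3 = -1.
v=41: a=41^2·(≡19), b=41^2·(≡25) mod 41; (19|41)=-1, (25|41)=+1; (−1)^{2·2·20}·(-1)^2·(+1)^2 = +1.
v=5: a=5^-6·(≡3), b=5^-2·(≡4) mod 5; (3|5)=-1, (4|5)=+1; (−1)^{-6·-2·2}·(-1)^-2·(+1)^-6 = +1.
v=2: v_2(a)=0, v_2(b)=1; units ≡ 1, 7 (mod 8); ε·ε+αω+βω = 0·1+0·0+1·0 ≡ 0  ⇒  (a,b)_2 = +1.
v=13: a=13^2·(≡12), b=13^1·(≡7) mod 13; (12|13)=+1, (7|13)=-1; (−1)^{2·1·6}·(+1)^1·(-1)^2 = +1.
Ram(17, -15314) = {17, 31}; no ℚ_17-point on the conic.

[17, 31]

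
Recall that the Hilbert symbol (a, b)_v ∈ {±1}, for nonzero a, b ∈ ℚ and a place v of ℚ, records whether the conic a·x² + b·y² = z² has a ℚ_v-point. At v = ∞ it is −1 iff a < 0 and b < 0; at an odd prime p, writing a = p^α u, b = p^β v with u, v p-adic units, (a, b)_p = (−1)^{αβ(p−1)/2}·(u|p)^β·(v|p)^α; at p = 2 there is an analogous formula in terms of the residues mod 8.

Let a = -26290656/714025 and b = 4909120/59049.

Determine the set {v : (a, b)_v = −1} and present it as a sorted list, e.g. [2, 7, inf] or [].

Mod squares: a ≡ -46, b ≡ 145. Check v ∈ {∞, 2, 3, 5, 7, 13, 23, 29}.
v=7: a=7^2·(≡5), b=7^0·(≡5) mod 7; (5|7)=-1, (5|7)=-1; (−1)^{2·0·3}·(-1)^0·(-1)^2 = +1.
v=∞: -46 < 0 and 145 > 0  ⇒  (a,b)_∞ = +1.
v=13: a=13^-4·(≡2), b=13^0·(≡7) mod 13; (2|13)=-1, (7|13)=-1; (−1)^{-4·0·6}·(-1)^0·(-1)^-4 = +1.
v=29: a=29^0·(≡3), b=29^1·(≡13) mod 29; (3|29)=-1, (13|29)=+1; (−1)^{0·1·14}·(-1)^1·(+1)^0 = -1.
v=23: a=23^1·(≡11), b=23^2·(≡10) mod 23; (11|23)=-1, (10|23)=-1; (−1)^{1·2·11}·(-1)^2·(-1)^1 = -1.
v=5: a=5^-2·(≡4), b=5^1·(≡1) mod 5; (4|5)=+1, (1|5)=+1; (−1)^{-2·1·2}·(+1)^1·(+1)^-2 = +1.
v=2: v_2(a)=5, v_2(b)=6; units ≡ 1, 1 (mod 8); ε·ε+αω+βω = 0·0+5·0+6·0 ≡ 0  ⇒  (a,b)_2 = +1.
v=3: a=3^6·(≡2), b=3^-10·(≡1) mod 3; (2|3)=-1, (1|3)=+1; (−1)^{6·-10·1}·(-1)^-10·(+1)^6 = +1.
|Ram(-46, 145)| = 2, even; anisotropic at {23, 29}.

[23, 29]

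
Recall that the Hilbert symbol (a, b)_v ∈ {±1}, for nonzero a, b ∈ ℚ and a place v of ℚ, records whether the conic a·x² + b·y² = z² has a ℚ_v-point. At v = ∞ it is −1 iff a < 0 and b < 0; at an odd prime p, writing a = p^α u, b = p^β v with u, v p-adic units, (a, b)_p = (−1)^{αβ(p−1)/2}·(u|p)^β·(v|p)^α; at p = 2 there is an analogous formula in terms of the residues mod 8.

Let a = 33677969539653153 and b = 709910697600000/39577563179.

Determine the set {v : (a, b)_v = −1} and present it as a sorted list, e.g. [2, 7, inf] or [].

Mod squares: a ≡ 897, b ≡ 715. Check v ∈ {∞, 2, 3, 5, 7, 11, 13, 17, 19, 23, 41}.
v=2: v_2(a)=0, v_2(b)=10; units ≡ 1, 3 (mod 8); ε·ε+αω+βω = 0·1+0·1+10·0 ≡ 0  ⇒  (a,b)_2 = +1.
v=23: a=23^5·(≡8), b=23^0·(≡8) mod 23; (8|23)=+1, (8|23)=+1; (−1)^{5·0·11}·(+1)^0·(+1)^5 = +1.
v=7: a=7^0·(≡1), b=7^-2·(≡2) mod 7; (1|7)=+1, (2|7)=+1; (−1)^{0·-2·3}·(+1)^-2·(+1)^0 = +1.
v=∞: 897 > 0 and 715 > 0  ⇒  (a,b)_∞ = +1.
v=5: a=5^0·(≡3), b=5^5·(≡3) mod 5; (3|5)=-1, (3|5)=-1; (−1)^{0·5·2}·(-1)^5·(-1)^0 = -1.
v=17: a=17^0·(≡2), b=17^2·(≡15) mod 17; (2|17)=+1, (15|17)=+1; (−1)^{0·2·8}·(+1)^2·(+1)^0 = +1.
v=11: a=11^2·(≡10), b=11^-3·(≡8) mod 11; (10|11)=-1, (8|11)=-1; (−1)^{2·-3·5}·(-1)^-3·(-1)^2 = -1.
v=41: a=41^0·(≡21), b=41^-2·(≡37) mod 41; (21|41)=+1, (37|41)=+1; (−1)^{0·-2·20}·(+1)^-2·(+1)^0 = +1.
v=3: a=3^9·(≡2), b=3^10·(≡1) mod 3; (2|3)=-1, (1|3)=+1; (−1)^{9·10·1}·(-1)^10·(+1)^9 = +1.
v=19: a=19^0·(≡16), b=19^-2·(≡18) mod 19; (16|19)=+1, (18|19)=-1; (−1)^{0·-2·9}·(+1)^-2·(-1)^0 = +1.
v=13: a=13^3·(≡3), b=13^1·(≡9) mod 13; (3|13)=+1, (9|13)=+1; (−1)^{3·1·6}·(+1)^1·(+1)^3 = +1.
(897, 715 / ℚ) ramifies at {5, 11}: a division algebra.

[5, 11]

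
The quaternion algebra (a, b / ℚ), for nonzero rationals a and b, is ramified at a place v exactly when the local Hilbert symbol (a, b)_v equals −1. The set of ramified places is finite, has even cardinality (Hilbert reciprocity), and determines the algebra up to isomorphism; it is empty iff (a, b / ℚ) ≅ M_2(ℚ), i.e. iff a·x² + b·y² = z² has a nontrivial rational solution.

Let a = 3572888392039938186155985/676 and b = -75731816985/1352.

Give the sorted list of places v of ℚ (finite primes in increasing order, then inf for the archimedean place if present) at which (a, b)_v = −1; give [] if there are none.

[3, 5]

Mod squares: a ≡ 2585, b ≡ -10345170. Check v ∈ {∞, 2, 3, 5, 11, 13, 23, 29, 47}.
v=47: a=47^3·(≡17), b=47^1·(≡44) mod 47; (17|47)=+1, (44|47)=-1; (−1)^{3·1·23}·(+1)^1·(-1)^3 = +1.
v=2: v_2(a)=-2, v_2(b)=-3; units ≡ 1, 7 (mod 8); ε·ε+αω+βω = 0·1+-2·0+-3·0 ≡ 0  ⇒  (a,b)_2 = +1.
v=11: a=11^9·(≡4), b=11^5·(≡7) mod 11; (4|11)=+1, (7|11)=-1; (−1)^{9·5·5}·(+1)^5·(-1)^9 = +1.
v=3: a=3^8·(≡2), b=3^1·(≡2) mod 3; (2|3)=-1, (2|3)=-1; (−1)^{8·1·1}·(-1)^1·(-1)^8 = -1.
v=5: a=5^1·(≡2), b=5^1·(≡4) mod 5; (2|5)=-1, (4|5)=+1; (−1)^{1·1·2}·(-1)^1·(+1)^1 = -1.
v=29: a=29^2·(≡28), b=29^1·(≡13) mod 29; (28|29)=+1, (13|29)=+1; (−1)^{2·1·14}·(+1)^1·(+1)^2 = +1.
v=23: a=23^2·(≡3), b=23^1·(≡21) mod 23; (3|23)=+1, (21|23)=-1; (−1)^{2·1·11}·(+1)^1·(-1)^2 = +1.
v=13: a=13^-2·(≡11), b=13^-2·(≡9) mod 13; (11|13)=-1, (9|13)=+1; (−1)^{-2·-2·6}·(-1)^-2·(+1)^-2 = +1.
v=∞: 2585 > 0 and -10345170 < 0  ⇒  (a,b)_∞ = +1.
Ram(2585, -10345170) = {3, 5}; no ℚ_3-point on the conic.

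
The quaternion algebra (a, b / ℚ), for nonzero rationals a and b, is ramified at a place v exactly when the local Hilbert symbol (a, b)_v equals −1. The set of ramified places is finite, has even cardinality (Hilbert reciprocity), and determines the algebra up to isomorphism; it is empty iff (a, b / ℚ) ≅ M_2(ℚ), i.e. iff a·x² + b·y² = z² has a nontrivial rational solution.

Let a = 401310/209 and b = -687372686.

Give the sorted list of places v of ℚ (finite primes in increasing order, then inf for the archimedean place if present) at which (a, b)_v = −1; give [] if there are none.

[7, 11]

(a, b) ≡ (190190, -14) mod (ℚ^×)²; places V = {2, 3, 5, 7, 11, 13, 19, ∞}.
(a,b)_13: α=1, u≡8; β=2, v≡3 (mod 13); (8|13)=-1, (3|13)=+1; sign (−1)^0·-1^2·+1^1 = +1.
(a,b)_∞: sgn(190190)=+, sgn(-14)=−, so +1.
(a,b)_5: α=1, u≡3; β=0, v≡4 (mod 5); (3|5)=-1, (4|5)=+1; sign (−1)^0·-1^0·+1^1 = +1.
(a,b)_7: α=3, u≡6; β=5, v≡3 (mod 7); (6|7)=-1, (3|7)=-1; sign (−1)^1·-1^5·-1^3 = -1.
(a,b)_2: α=1, β=1; u≡7, v≡1 (mod 8); ε(u)ε(v)=1·0, αω(v)=1·0, βω(u)=1·0; sum ≡ 0  ⇒  +1.
(a,b)_11: α=-1, u≡1; β=2, v≡8 (mod 11); (1|11)=+1, (8|11)=-1; sign (−1)^0·+1^2·-1^-1 = -1.
(a,b)_3: α=2, u≡2; β=0, v≡1 (mod 3); (2|3)=-1, (1|3)=+1; sign (−1)^0·-1^0·+1^2 = +1.
(a,b)_19: α=-1, u≡1; β=0, v≡4 (mod 19); (1|19)=+1, (4|19)=+1; sign (−1)^0·+1^0·+1^-1 = +1.
(190190, -14 / ℚ) ramifies at {7, 11}: a division algebra.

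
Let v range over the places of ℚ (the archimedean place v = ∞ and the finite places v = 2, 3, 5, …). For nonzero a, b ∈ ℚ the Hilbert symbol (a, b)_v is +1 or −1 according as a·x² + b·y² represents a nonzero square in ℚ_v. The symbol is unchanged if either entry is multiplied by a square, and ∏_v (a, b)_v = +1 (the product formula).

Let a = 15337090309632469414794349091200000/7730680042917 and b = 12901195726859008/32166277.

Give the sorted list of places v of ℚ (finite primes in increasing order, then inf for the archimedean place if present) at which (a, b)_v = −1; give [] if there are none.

Mod squares: a ≡ 55315, b ≡ 8671. Check v ∈ {∞, 2, 3, 5, 11, 13, 17, 19, 23, 29, 37}.
v=17: a=17^6·(≡10), b=17^2·(≡1) mod 17; (10|17)=-1, (1|17)=+1; (−1)^{6·2·8}·(-1)^2·(+1)^6 = +1.
v=19: a=19^0·(≡11), b=19^2·(≡7) mod 19; (11|19)=+1, (7|19)=+1; (−1)^{0·2·9}·(+1)^2·(+1)^0 = +1.
v=29: a=29^2·(≡14), b=29^1·(≡24) mod 29; (14|29)=-1, (24|29)=+1; (−1)^{2·1·14}·(-1)^1·(+1)^2 = -1.
v=23: a=23^7·(≡16), b=23^3·(≡12) mod 23; (16|23)=+1, (12|23)=+1; (−1)^{7·3·11}·(+1)^3·(+1)^7 = -1.
v=5: a=5^5·(≡2), b=5^0·(≡4) mod 5; (2|5)=-1, (4|5)=+1; (−1)^{5·0·2}·(-1)^0·(+1)^5 = +1.
v=∞: 55315 > 0 and 8671 > 0  ⇒  (a,b)_∞ = +1.
v=13: a=13^-9·(≡1), b=13^-3·(≡12) mod 13; (1|13)=+1, (12|13)=+1; (−1)^{-9·-3·6}·(+1)^-3·(+1)^-9 = +1.
v=37: a=37^5·(≡5), b=37^2·(≡32) mod 37; (5|37)=-1, (32|37)=-1; (−1)^{5·2·18}·(-1)^2·(-1)^5 = -1.
v=3: a=3^-6·(≡1), b=3^0·(≡1) mod 3; (1|3)=+1, (1|3)=+1; (−1)^{-6·0·1}·(+1)^0·(+1)^-6 = +1.
v=11: a=11^0·(≡2), b=11^-4·(≡1) mod 11; (2|11)=-1, (1|11)=+1; (−1)^{0·-4·5}·(-1)^-4·(+1)^0 = +1.
v=2: v_2(a)=10, v_2(b)=8; units ≡ 3, 7 (mod 8); ε·ε+αω+βω = 1·1+10·0+8·1 ≡ 1  ⇒  (a,b)_2 = -1.
|Ram(55315, 8671)| = 4, even; anisotropic at {2, 23, 29, 37}.

[2, 23, 29, 37]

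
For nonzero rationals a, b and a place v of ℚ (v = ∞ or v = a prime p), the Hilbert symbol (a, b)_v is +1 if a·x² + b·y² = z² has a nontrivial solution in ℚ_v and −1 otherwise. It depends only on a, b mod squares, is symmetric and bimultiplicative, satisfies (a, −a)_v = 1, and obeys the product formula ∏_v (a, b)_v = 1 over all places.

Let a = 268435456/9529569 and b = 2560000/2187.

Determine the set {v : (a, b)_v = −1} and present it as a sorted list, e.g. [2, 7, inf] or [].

[]

Mod squares: a ≡ 1, b ≡ 3. Check v ∈ {∞, 2, 3, 5, 7}.
v=2: v_2(a)=28, v_2(b)=12; units ≡ 1, 3 (mod 8); ε·ε+αω+βω = 0·1+28·1+12·0 ≡ 0  ⇒  (a,b)_2 = +1.
v=3: a=3^-4·(≡1), b=3^-7·(≡1) mod 3; (1|3)=+1, (1|3)=+1; (−1)^{-4·-7·1}·(+1)^-7·(+1)^-4 = +1.
v=5: a=5^0·(≡4), b=5^4·(≡3) mod 5; (4|5)=+1, (3|5)=-1; (−1)^{0·4·2}·(+1)^4·(-1)^0 = +1.
v=7: a=7^-6·(≡4), b=7^0·(≡3) mod 7; (4|7)=+1, (3|7)=-1; (−1)^{-6·0·3}·(+1)^0·(-1)^-6 = +1.
v=∞: 1 > 0 and 3 > 0  ⇒  (a,b)_∞ = +1.
Ram(a, b) = ∅: the form 1·x² + 3·y² − z² is isotropic over every ℚ_v, so by Hasse–Minkowski it is isotropic over ℚ.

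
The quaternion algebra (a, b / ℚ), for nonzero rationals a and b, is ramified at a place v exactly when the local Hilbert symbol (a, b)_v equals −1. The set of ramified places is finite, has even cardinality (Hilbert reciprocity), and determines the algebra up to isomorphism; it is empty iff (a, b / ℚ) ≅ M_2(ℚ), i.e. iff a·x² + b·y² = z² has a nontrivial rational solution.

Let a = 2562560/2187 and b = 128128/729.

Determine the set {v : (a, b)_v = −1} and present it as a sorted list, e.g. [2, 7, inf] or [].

Mod squares: a ≡ 30030, b ≡ 2002. Check v ∈ {∞, 2, 3, 5, 7, 11, 13}.
v=13: a=13^1·(≡9), b=13^1·(≡2) mod 13; (9|13)=+1, (2|13)=-1; (−1)^{1·1·6}·(+1)^1·(-1)^1 = -1.
v=11: a=11^1·(≡10), b=11^1·(≡7) mod 11; (10|11)=-1, (7|11)=-1; (−1)^{1·1·5}·(-1)^1·(-1)^1 = -1.
v=∞: 30030 > 0 and 2002 > 0  ⇒  (a,b)_∞ = +1.
v=2: v_2(a)=9, v_2(b)=7; units ≡ 7, 1 (mod 8); ε·ε+αω+βω = 1·0+9·0+7·0 ≡ 0  ⇒  (a,b)_2 = +1.
v=7: a=7^1·(≡5), b=7^1·(≡6) mod 7; (5|7)=-1, (6|7)=-1; (−1)^{1·1·3}·(-1)^1·(-1)^1 = -1.
v=5: a=5^1·(≡1), b=5^0·(≡2) mod 5; (1|5)=+1, (2|5)=-1; (−1)^{1·0·2}·(+1)^0·(-1)^1 = -1.
v=3: a=3^-7·(≡2), b=3^-6·(≡1) mod 3; (2|3)=-1, (1|3)=+1; (−1)^{-7·-6·1}·(-1)^-6·(+1)^-7 = +1.
(30030, 2002 / ℚ) ramifies at {5, 7, 11, 13}: a division algebra.

[5, 7, 11, 13]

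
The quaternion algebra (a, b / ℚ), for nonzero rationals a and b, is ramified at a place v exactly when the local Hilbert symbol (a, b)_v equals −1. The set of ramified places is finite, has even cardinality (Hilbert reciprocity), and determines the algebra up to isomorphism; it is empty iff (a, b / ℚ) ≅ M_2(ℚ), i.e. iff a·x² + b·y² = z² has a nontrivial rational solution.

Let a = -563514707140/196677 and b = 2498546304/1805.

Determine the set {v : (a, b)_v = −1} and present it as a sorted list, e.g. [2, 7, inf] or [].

[2, 3, 7, 17]

Mod squares: a ≡ -5005, b ≡ 11730. Check v ∈ {∞, 2, 3, 5, 7, 11, 13, 17, 19, 23, 37, 41, 43, 47}.
v=19: a=19^0·(≡17), b=19^-2·(≡4) mod 19; (17|19)=+1, (4|19)=+1; (−1)^{0·-2·9}·(+1)^-2·(+1)^0 = +1.
v=17: a=17^0·(≡11), b=17^1·(≡11) mod 17; (11|17)=-1, (11|17)=-1; (−1)^{0·1·8}·(-1)^1·(-1)^0 = -1.
v=43: a=43^0·(≡37), b=43^2·(≡22) mod 43; (37|43)=-1, (22|43)=-1; (−1)^{0·2·21}·(-1)^2·(-1)^0 = +1.
v=47: a=47^2·(≡42), b=47^0·(≡14) mod 47; (42|47)=+1, (14|47)=+1; (−1)^{2·0·23}·(+1)^0·(+1)^2 = +1.
v=7: a=7^1·(≡6), b=7^0·(≡5) mod 7; (6|7)=-1, (5|7)=-1; (−1)^{1·0·3}·(-1)^0·(-1)^1 = -1.
v=2: v_2(a)=2, v_2(b)=7; units ≡ 3, 1 (mod 8); ε·ε+αω+βω = 1·0+2·0+7·1 ≡ 1  ⇒  (a,b)_2 = -1.
v=13: a=13^-1·(≡7), b=13^0·(≡3) mod 13; (7|13)=-1, (3|13)=+1; (−1)^{-1·0·6}·(-1)^0·(+1)^-1 = +1.
v=3: a=3^-2·(≡2), b=3^3·(≡1) mod 3; (2|3)=-1, (1|3)=+1; (−1)^{-2·3·1}·(-1)^3·(+1)^-2 = -1.
v=∞: -5005 < 0 and 11730 > 0  ⇒  (a,b)_∞ = +1.
v=5: a=5^1·(≡1), b=5^-1·(≡4) mod 5; (1|5)=+1, (4|5)=+1; (−1)^{1·-1·2}·(+1)^-1·(+1)^1 = +1.
v=23: a=23^0·(≡18), b=23^1·(≡4) mod 23; (18|23)=+1, (4|23)=+1; (−1)^{0·1·11}·(+1)^1·(+1)^0 = +1.
v=37: a=37^2·(≡4), b=37^0·(≡7) mod 37; (4|37)=+1, (7|37)=+1; (−1)^{2·0·18}·(+1)^0·(+1)^2 = +1.
v=41: a=41^-2·(≡12), b=41^0·(≡31) mod 41; (12|41)=-1, (31|41)=+1; (−1)^{-2·0·20}·(-1)^0·(+1)^-2 = +1.
v=11: a=11^3·(≡10), b=11^0·(≡1) mod 11; (10|11)=-1, (1|11)=+1; (−1)^{3·0·5}·(-1)^0·(+1)^3 = +1.
|Ram(-5005, 11730)| = 4, even; anisotropic at {2, 3, 7, 17}.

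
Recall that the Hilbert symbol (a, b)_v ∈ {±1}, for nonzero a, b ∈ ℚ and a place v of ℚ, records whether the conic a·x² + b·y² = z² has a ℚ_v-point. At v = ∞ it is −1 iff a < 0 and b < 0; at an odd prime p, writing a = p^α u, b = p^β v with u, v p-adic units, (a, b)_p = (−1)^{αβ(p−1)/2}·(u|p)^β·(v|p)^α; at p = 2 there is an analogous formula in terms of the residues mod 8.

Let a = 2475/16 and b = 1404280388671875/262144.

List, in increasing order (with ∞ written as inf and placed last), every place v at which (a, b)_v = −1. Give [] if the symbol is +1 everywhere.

(a, b) ≡ (11, 40755) mod (ℚ^×)²; places V = {2, 3, 5, 11, 13, 19, ∞}.
(a,b)_2: α=-4, β=-18; u≡3, v≡3 (mod 8); ε(u)ε(v)=1·1, αω(v)=-4·1, βω(u)=-18·1; sum ≡ 1  ⇒  -1.
(a,b)_11: α=1, u≡1; β=3, v≡3 (mod 11); (1|11)=+1, (3|11)=+1; sign (−1)^1·+1^3·+1^1 = -1.
(a,b)_19: α=0, u≡11; β=1, v≡7 (mod 19); (11|19)=+1, (7|19)=+1; sign (−1)^0·+1^1·+1^0 = +1.
(a,b)_3: α=2, u≡2; β=7, v≡1 (mod 3); (2|3)=-1, (1|3)=+1; sign (−1)^0·-1^7·+1^2 = -1.
(a,b)_5: α=2, u≡4; β=9, v≡1 (mod 5); (4|5)=+1, (1|5)=+1; sign (−1)^0·+1^9·+1^2 = +1.
(a,b)_∞: sgn(11)=+, sgn(40755)=+, so +1.
(a,b)_13: α=0, u≡6; β=1, v≡5 (mod 13); (6|13)=-1, (5|13)=-1; sign (−1)^0·-1^1·-1^0 = -1.
(11, 40755 / ℚ) ramifies at {2, 3, 11, 13}: a division algebra.

[2, 3, 11, 13]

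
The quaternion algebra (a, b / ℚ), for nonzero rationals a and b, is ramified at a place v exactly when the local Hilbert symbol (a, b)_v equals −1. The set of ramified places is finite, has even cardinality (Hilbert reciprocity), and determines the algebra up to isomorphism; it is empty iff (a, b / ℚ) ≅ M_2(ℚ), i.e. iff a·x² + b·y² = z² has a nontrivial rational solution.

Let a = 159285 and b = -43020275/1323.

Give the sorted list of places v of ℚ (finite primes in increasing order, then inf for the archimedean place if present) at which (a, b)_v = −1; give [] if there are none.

Mod squares: a ≡ 159285, b ≡ -2337. Check v ∈ {∞, 2, 3, 5, 7, 19, 37, 41, 47}.
v=19: a=19^0·(≡8), b=19^1·(≡2) mod 19; (8|19)=-1, (2|19)=-1; (−1)^{0·1·9}·(-1)^1·(-1)^0 = -1.
v=37: a=37^1·(≡13), b=37^0·(≡17) mod 37; (13|37)=-1, (17|37)=-1; (−1)^{1·0·18}·(-1)^0·(-1)^1 = -1.
v=47: a=47^0·(≡2), b=47^2·(≡11) mod 47; (2|47)=+1, (11|47)=-1; (−1)^{0·2·23}·(+1)^2·(-1)^0 = +1.
v=7: a=7^1·(≡5), b=7^-2·(≡4) mod 7; (5|7)=-1, (4|7)=+1; (−1)^{1·-2·3}·(-1)^-2·(+1)^1 = +1.
v=3: a=3^1·(≡1), b=3^-3·(≡1) mod 3; (1|3)=+1, (1|3)=+1; (−1)^{1·-3·1}·(+1)^-3·(+1)^1 = -1.
v=2: v_2(a)=0, v_2(b)=0; units ≡ 5, 7 (mod 8); ε·ε+αω+βω = 0·1+0·0+0·1 ≡ 0  ⇒  (a,b)_2 = +1.
v=41: a=41^1·(≡31), b=41^1·(≡37) mod 41; (31|41)=+1, (37|41)=+1; (−1)^{1·1·20}·(+1)^1·(+1)^1 = +1.
v=5: a=5^1·(≡2), b=5^2·(≡3) mod 5; (2|5)=-1, (3|5)=-1; (−1)^{1·2·2}·(-1)^2·(-1)^1 = -1.
v=∞: 159285 > 0 and -2337 < 0  ⇒  (a,b)_∞ = +1.
|Ram(159285, -2337)| = 4, even; anisotropic at {3, 5, 19, 37}.

[3, 5, 19, 37]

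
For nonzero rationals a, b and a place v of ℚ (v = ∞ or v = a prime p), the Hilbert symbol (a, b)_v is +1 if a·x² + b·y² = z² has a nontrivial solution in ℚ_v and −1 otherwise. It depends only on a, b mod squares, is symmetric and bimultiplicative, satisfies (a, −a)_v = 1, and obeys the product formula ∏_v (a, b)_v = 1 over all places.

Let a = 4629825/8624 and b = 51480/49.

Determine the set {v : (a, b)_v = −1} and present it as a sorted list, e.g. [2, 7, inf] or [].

Mod squares: a ≡ 627, b ≡ 1430. Check v ∈ {∞, 2, 3, 5, 7, 11, 13, 19}.
v=3: a=3^3·(≡2), b=3^2·(≡2) mod 3; (2|3)=-1, (2|3)=-1; (−1)^{3·2·1}·(-1)^2·(-1)^3 = -1.
v=2: v_2(a)=-4, v_2(b)=3; units ≡ 3, 3 (mod 8); ε·ε+αω+βω = 1·1+-4·1+3·1 ≡ 0  ⇒  (a,b)_2 = +1.
v=13: a=13^0·(≡1), b=13^1·(≡6) mod 13; (1|13)=+1, (6|13)=-1; (−1)^{0·1·6}·(+1)^1·(-1)^0 = +1.
v=5: a=5^2·(≡2), b=5^1·(≡4) mod 5; (2|5)=-1, (4|5)=+1; (−1)^{2·1·2}·(-1)^1·(+1)^2 = -1.
v=11: a=11^-1·(≡8), b=11^1·(≡1) mod 11; (8|11)=-1, (1|11)=+1; (−1)^{-1·1·5}·(-1)^1·(+1)^-1 = +1.
v=7: a=7^-2·(≡4), b=7^-2·(≡2) mod 7; (4|7)=+1, (2|7)=+1; (−1)^{-2·-2·3}·(+1)^-2·(+1)^-2 = +1.
v=19: a=19^3·(≡14), b=19^0·(≡6) mod 19; (14|19)=-1, (6|19)=+1; (−1)^{3·0·9}·(-1)^0·(+1)^3 = +1.
v=∞: 627 > 0 and 1430 > 0  ⇒  (a,b)_∞ = +1.
Ram(627, 1430) = {3, 5}; no ℚ_3-point on the conic.

[3, 5]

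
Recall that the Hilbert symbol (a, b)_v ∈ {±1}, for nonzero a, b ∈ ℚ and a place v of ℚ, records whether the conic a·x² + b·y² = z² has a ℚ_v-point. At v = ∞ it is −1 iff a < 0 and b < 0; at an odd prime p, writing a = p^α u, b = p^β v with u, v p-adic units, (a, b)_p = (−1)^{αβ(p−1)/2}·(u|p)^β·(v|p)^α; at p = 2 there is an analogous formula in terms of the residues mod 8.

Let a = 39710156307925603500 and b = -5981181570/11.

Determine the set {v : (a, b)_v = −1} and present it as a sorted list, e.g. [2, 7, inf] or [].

[2, 5, 7, 13]

(a, b) ≡ (19635, -1430) mod (ℚ^×)²; places V = {2, 3, 5, 7, 11, 13, 17, 19, ∞}.
(a,b)_∞: sgn(19635)=+, sgn(-1430)=−, so +1.
(a,b)_5: α=3, u≡3; β=1, v≡1 (mod 5); (3|5)=-1, (1|5)=+1; sign (−1)^0·-1^1·+1^3 = -1.
(a,b)_13: α=2, u≡2; β=1, v≡6 (mod 13); (2|13)=-1, (6|13)=-1; sign (−1)^0·-1^1·-1^2 = -1.
(a,b)_3: α=5, u≡2; β=2, v≡1 (mod 3); (2|3)=-1, (1|3)=+1; sign (−1)^0·-1^2·+1^5 = +1.
(a,b)_7: α=3, u≡3; β=2, v≡5 (mod 7); (3|7)=-1, (5|7)=-1; sign (−1)^0·-1^2·-1^3 = -1.
(a,b)_17: α=5, u≡4; β=2, v≡4 (mod 17); (4|17)=+1, (4|17)=+1; sign (−1)^0·+1^2·+1^5 = +1.
(a,b)_19: α=2, u≡14; β=2, v≡13 (mod 19); (14|19)=-1, (13|19)=-1; sign (−1)^0·-1^2·-1^2 = +1.
(a,b)_2: α=2, β=1; u≡3, v≡5 (mod 8); ε(u)ε(v)=1·0, αω(v)=2·1, βω(u)=1·1; sum ≡ 1  ⇒  -1.
(a,b)_11: α=1, u≡3; β=-1, v≡10 (mod 11); (3|11)=+1, (10|11)=-1; sign (−1)^1·+1^-1·-1^1 = +1.
|Ram(19635, -1430)| = 4, even; anisotropic at {2, 5, 7, 13}.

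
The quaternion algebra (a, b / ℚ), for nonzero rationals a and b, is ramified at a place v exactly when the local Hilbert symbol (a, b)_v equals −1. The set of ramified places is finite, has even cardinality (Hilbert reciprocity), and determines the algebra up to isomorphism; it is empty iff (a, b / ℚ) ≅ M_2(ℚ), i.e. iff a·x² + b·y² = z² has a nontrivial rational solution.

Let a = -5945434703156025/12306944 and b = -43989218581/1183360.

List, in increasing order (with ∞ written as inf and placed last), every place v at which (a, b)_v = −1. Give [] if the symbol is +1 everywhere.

[11, inf]

Mod squares: a ≡ -26, b ≡ -13090. Check v ∈ {∞, 2, 3, 5, 7, 11, 13, 17, 31, 43}.
v=31: a=31^0·(≡18), b=31^2·(≡23) mod 31; (18|31)=+1, (23|31)=-1; (−1)^{0·2·15}·(+1)^2·(-1)^0 = +1.
v=43: a=43^-2·(≡9), b=43^-2·(≡11) mod 43; (9|43)=+1, (11|43)=+1; (−1)^{-2·-2·21}·(+1)^-2·(+1)^-2 = +1.
v=11: a=11^4·(≡6), b=11^3·(≡1) mod 11; (6|11)=-1, (1|11)=+1; (−1)^{4·3·5}·(-1)^3·(+1)^4 = -1.
v=7: a=7^4·(≡4), b=7^1·(≡3) mod 7; (4|7)=+1, (3|7)=-1; (−1)^{4·1·3}·(+1)^1·(-1)^4 = +1.
v=2: v_2(a)=-9, v_2(b)=-7; units ≡ 3, 7 (mod 8); ε·ε+αω+βω = 1·1+-9·0+-7·1 ≡ 0  ⇒  (a,b)_2 = +1.
v=13: a=13^-1·(≡7), b=13^0·(≡12) mod 13; (7|13)=-1, (12|13)=+1; (−1)^{-1·0·6}·(-1)^0·(+1)^-1 = +1.
v=17: a=17^4·(≡16), b=17^3·(≡6) mod 17; (16|17)=+1, (6|17)=-1; (−1)^{4·3·8}·(+1)^3·(-1)^4 = +1.
v=3: a=3^4·(≡1), b=3^0·(≡2) mod 3; (1|3)=+1, (2|3)=-1; (−1)^{4·0·1}·(+1)^0·(-1)^4 = +1.
v=5: a=5^2·(≡1), b=5^-1·(≡2) mod 5; (1|5)=+1, (2|5)=-1; (−1)^{2·-1·2}·(+1)^-1·(-1)^2 = +1.
v=∞: -26 < 0 and -13090 < 0  ⇒  (a,b)_∞ = -1.
|Ram(-26, -13090)| = 2, even; anisotropic at {11, ∞}.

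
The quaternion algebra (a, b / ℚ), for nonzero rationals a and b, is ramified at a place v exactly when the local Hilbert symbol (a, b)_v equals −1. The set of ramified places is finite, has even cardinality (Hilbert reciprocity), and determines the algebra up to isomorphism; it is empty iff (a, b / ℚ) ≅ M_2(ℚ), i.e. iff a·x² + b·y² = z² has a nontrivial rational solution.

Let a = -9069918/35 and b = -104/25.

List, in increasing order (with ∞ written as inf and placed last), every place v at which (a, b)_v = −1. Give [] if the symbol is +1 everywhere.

(a, b) ≡ (-2730, -26) mod (ℚ^×)²; places V = {2, 3, 5, 7, 11, 13, 31, ∞}.
(a,b)_3: α=1, u≡2; β=0, v≡1 (mod 3); (2|3)=-1, (1|3)=+1; sign (−1)^0·-1^0·+1^1 = +1.
(a,b)_13: α=1, u≡7; β=1, v≡8 (mod 13); (7|13)=-1, (8|13)=-1; sign (−1)^0·-1^1·-1^1 = +1.
(a,b)_2: α=1, β=3; u≡3, v≡3 (mod 8); ε(u)ε(v)=1·1, αω(v)=1·1, βω(u)=3·1; sum ≡ 1  ⇒  -1.
(a,b)_31: α=2, u≡12; β=0, v≡7 (mod 31); (12|31)=-1, (7|31)=+1; sign (−1)^0·-1^0·+1^2 = +1.
(a,b)_7: α=-1, u≡2; β=0, v≡2 (mod 7); (2|7)=+1, (2|7)=+1; sign (−1)^0·+1^0·+1^-1 = +1.
(a,b)_∞: sgn(-2730)=−, sgn(-26)=−, so -1.
(a,b)_5: α=-1, u≡1; β=-2, v≡1 (mod 5); (1|5)=+1, (1|5)=+1; sign (−1)^0·+1^-2·+1^-1 = +1.
(a,b)_11: α=2, u≡9; β=0, v≡2 (mod 11); (9|11)=+1, (2|11)=-1; sign (−1)^0·+1^0·-1^2 = +1.
|Ram(-2730, -26)| = 2, even; anisotropic at {2, ∞}.

[2, inf]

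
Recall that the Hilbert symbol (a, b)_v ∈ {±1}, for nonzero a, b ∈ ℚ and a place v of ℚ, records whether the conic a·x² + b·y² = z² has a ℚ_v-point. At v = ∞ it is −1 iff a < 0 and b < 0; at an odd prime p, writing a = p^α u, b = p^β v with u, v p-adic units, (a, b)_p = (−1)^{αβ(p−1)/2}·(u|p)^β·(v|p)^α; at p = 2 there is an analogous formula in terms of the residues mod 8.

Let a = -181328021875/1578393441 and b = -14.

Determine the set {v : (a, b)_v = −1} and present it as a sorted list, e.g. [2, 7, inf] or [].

(a, b) ≡ (-715, -14) mod (ℚ^×)²; places V = {2, 3, 5, 7, 11, 13, 17, 19, 41, ∞}.
(a,b)_7: α=4, u≡6; β=1, v≡5 (mod 7); (6|7)=-1, (5|7)=-1; sign (−1)^0·-1^1·-1^4 = -1.
(a,b)_19: α=-2, u≡6; β=0, v≡5 (mod 19); (6|19)=+1, (5|19)=+1; sign (−1)^0·+1^0·+1^-2 = +1.
(a,b)_2: α=0, β=1; u≡5, v≡1 (mod 8); ε(u)ε(v)=0·0, αω(v)=0·0, βω(u)=1·1; sum ≡ 1  ⇒  -1.
(a,b)_∞: sgn(-715)=−, sgn(-14)=−, so -1.
(a,b)_13: α=3, u≡12; β=0, v≡12 (mod 13); (12|13)=+1, (12|13)=+1; sign (−1)^0·+1^0·+1^3 = +1.
(a,b)_3: α=-2, u≡2; β=0, v≡1 (mod 3); (2|3)=-1, (1|3)=+1; sign (−1)^0·-1^0·+1^-2 = +1.
(a,b)_11: α=1, u≡1; β=0, v≡8 (mod 11); (1|11)=+1, (8|11)=-1; sign (−1)^0·+1^0·-1^1 = -1.
(a,b)_41: α=-2, u≡31; β=0, v≡27 (mod 41); (31|41)=+1, (27|41)=-1; sign (−1)^0·+1^0·-1^-2 = +1.
(a,b)_5: α=5, u≡3; β=0, v≡1 (mod 5); (3|5)=-1, (1|5)=+1; sign (−1)^0·-1^0·+1^5 = +1.
(a,b)_17: α=-2, u≡4; β=0, v≡3 (mod 17); (4|17)=+1, (3|17)=-1; sign (−1)^0·+1^0·-1^-2 = +1.
|Ram(-715, -14)| = 4, even; anisotropic at {2, 7, 11, ∞}.

[2, 7, 11, inf]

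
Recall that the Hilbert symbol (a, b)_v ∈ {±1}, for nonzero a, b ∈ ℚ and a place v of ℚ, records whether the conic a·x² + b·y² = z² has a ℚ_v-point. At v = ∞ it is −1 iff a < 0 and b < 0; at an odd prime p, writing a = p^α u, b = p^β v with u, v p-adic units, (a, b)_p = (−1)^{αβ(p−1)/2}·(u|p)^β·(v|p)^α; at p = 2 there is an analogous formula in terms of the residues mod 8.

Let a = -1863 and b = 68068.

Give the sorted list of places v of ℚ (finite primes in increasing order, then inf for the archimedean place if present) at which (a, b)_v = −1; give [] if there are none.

(a, b) ≡ (-23, 17017) mod (ℚ^×)²; places V = {2, 3, 7, 11, 13, 17, 23, ∞}.
(a,b)_17: α=0, u≡7; β=1, v≡9 (mod 17); (7|17)=-1, (9|17)=+1; sign (−1)^0·-1^1·+1^0 = -1.
(a,b)_∞: sgn(-23)=−, sgn(17017)=+, so +1.
(a,b)_13: α=0, u≡9; β=1, v≡10 (mod 13); (9|13)=+1, (10|13)=+1; sign (−1)^0·+1^1·+1^0 = +1.
(a,b)_7: α=0, u≡6; β=1, v≡1 (mod 7); (6|7)=-1, (1|7)=+1; sign (−1)^0·-1^1·+1^0 = -1.
(a,b)_2: α=0, β=2; u≡1, v≡1 (mod 8); ε(u)ε(v)=0·0, αω(v)=0·0, βω(u)=2·0; sum ≡ 0  ⇒  +1.
(a,b)_11: α=0, u≡7; β=1, v≡6 (mod 11); (7|11)=-1, (6|11)=-1; sign (−1)^0·-1^1·-1^0 = -1.
(a,b)_3: α=4, u≡1; β=0, v≡1 (mod 3); (1|3)=+1, (1|3)=+1; sign (−1)^0·+1^0·+1^4 = +1.
(a,b)_23: α=1, u≡11; β=0, v≡11 (mod 23); (11|23)=-1, (11|23)=-1; sign (−1)^0·-1^0·-1^1 = -1.
|Ram(-23, 17017)| = 4, even; anisotropic at {7, 11, 17, 23}.

[7, 11, 17, 23]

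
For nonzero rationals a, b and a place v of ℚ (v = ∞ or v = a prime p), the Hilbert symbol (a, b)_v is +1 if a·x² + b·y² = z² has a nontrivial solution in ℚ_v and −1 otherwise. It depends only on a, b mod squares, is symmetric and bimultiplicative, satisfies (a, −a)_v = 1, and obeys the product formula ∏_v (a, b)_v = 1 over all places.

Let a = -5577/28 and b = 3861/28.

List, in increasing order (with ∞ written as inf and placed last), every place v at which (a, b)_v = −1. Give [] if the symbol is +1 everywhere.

[7, 11]

(a, b) ≡ (-231, 3003) mod (ℚ^×)²; places V = {2, 3, 7, 11, 13, ∞}.
(a,b)_3: α=1, u≡1; β=3, v≡2 (mod 3); (1|3)=+1, (2|3)=-1; sign (−1)^1·+1^3·-1^1 = +1.
(a,b)_11: α=1, u≡9; β=1, v≡9 (mod 11); (9|11)=+1, (9|11)=+1; sign (−1)^1·+1^1·+1^1 = -1.
(a,b)_13: α=2, u≡3; β=1, v≡12 (mod 13); (3|13)=+1, (12|13)=+1; sign (−1)^0·+1^1·+1^2 = +1.
(a,b)_∞: sgn(-231)=−, sgn(3003)=+, so +1.
(a,b)_2: α=-2, β=-2; u≡1, v≡3 (mod 8); ε(u)ε(v)=0·1, αω(v)=-2·1, βω(u)=-2·0; sum ≡ 0  ⇒  +1.
(a,b)_7: α=-1, u≡4; β=-1, v≡1 (mod 7); (4|7)=+1, (1|7)=+1; sign (−1)^1·+1^-1·+1^-1 = -1.
|Ram(-231, 3003)| = 2, even; anisotropic at {7, 11}.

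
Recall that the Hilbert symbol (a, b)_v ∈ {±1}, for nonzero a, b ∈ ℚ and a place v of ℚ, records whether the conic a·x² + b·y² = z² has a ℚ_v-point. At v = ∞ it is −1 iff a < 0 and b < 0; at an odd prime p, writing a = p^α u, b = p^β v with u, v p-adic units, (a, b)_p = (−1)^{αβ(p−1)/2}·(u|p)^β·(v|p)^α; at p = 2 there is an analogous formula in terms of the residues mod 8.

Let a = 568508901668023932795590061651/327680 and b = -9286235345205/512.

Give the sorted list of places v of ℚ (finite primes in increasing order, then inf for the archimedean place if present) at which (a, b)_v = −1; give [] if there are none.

(a, b) ≡ (61295, -56810) mod (ℚ^×)²; places V = {2, 3, 5, 7, 11, 13, 19, 23, 41, ∞}.
(a,b)_41: α=5, u≡22; β=2, v≡40 (mod 41); (22|41)=-1, (40|41)=+1; sign (−1)^0·-1^2·+1^5 = +1.
(a,b)_5: α=-1, u≡1; β=1, v≡2 (mod 5); (1|5)=+1, (2|5)=-1; sign (−1)^0·+1^1·-1^-1 = -1.
(a,b)_∞: sgn(61295)=+, sgn(-56810)=−, so +1.
(a,b)_7: α=8, u≡5; β=4, v≡4 (mod 7); (5|7)=-1, (4|7)=+1; sign (−1)^0·-1^4·+1^8 = +1.
(a,b)_2: α=-16, β=-9; u≡7, v≡3 (mod 8); ε(u)ε(v)=1·1, αω(v)=-16·1, βω(u)=-9·0; sum ≡ 1  ⇒  -1.
(a,b)_19: α=2, u≡7; β=1, v≡10 (mod 19); (7|19)=+1, (10|19)=-1; sign (−1)^0·+1^1·-1^2 = +1.
(a,b)_3: α=6, u≡2; β=4, v≡1 (mod 3); (2|3)=-1, (1|3)=+1; sign (−1)^0·-1^4·+1^6 = +1.
(a,b)_11: α=2, u≡3; β=0, v≡1 (mod 11); (3|11)=+1, (1|11)=+1; sign (−1)^0·+1^0·+1^2 = +1.
(a,b)_23: α=3, u≡21; β=1, v≡22 (mod 23); (21|23)=-1, (22|23)=-1; sign (−1)^1·-1^1·-1^3 = -1.
(a,b)_13: α=3, u≡4; β=1, v≡7 (mod 13); (4|13)=+1, (7|13)=-1; sign (−1)^0·+1^1·-1^3 = -1.
(61295, -56810 / ℚ) ramifies at {2, 5, 13, 23}: a division algebra.

[2, 5, 13, 23]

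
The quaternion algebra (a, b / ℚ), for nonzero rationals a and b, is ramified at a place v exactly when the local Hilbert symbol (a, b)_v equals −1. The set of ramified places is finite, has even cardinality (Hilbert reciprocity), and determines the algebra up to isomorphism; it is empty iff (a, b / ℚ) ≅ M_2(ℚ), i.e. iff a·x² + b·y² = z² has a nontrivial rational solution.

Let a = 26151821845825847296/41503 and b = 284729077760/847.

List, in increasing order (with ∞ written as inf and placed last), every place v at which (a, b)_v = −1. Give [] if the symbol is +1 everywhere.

(a, b) ≡ (217, 506345) mod (ℚ^×)²; places V = {2, 5, 7, 11, 17, 23, 31, 37, ∞}.
(a,b)_7: α=-3, u≡3; β=-1, v≡4 (mod 7); (3|7)=-1, (4|7)=+1; sign (−1)^1·-1^-1·+1^-3 = +1.
(a,b)_2: α=22, β=12; u≡1, v≡1 (mod 8); ε(u)ε(v)=0·0, αω(v)=22·0, βω(u)=12·0; sum ≡ 0  ⇒  +1.
(a,b)_23: α=2, u≡14; β=1, v≡8 (mod 23); (14|23)=-1, (8|23)=+1; sign (−1)^0·-1^1·+1^2 = -1.
(a,b)_17: α=2, u≡1; β=1, v≡15 (mod 17); (1|17)=+1, (15|17)=+1; sign (−1)^0·+1^1·+1^2 = +1.
(a,b)_11: α=-2, u≡2; β=-2, v≡4 (mod 11); (2|11)=-1, (4|11)=+1; sign (−1)^0·-1^-2·+1^-2 = +1.
(a,b)_37: α=2, u≡31; β=1, v≡35 (mod 37); (31|37)=-1, (35|37)=-1; sign (−1)^0·-1^1·-1^2 = -1.
(a,b)_31: α=3, u≡16; β=2, v≡11 (mod 31); (16|31)=+1, (11|31)=-1; sign (−1)^0·+1^2·-1^3 = -1.
(a,b)_∞: sgn(217)=+, sgn(506345)=+, so +1.
(a,b)_5: α=0, u≡2; β=1, v≡1 (mod 5); (2|5)=-1, (1|5)=+1; sign (−1)^0·-1^1·+1^0 = -1.
|Ram(217, 506345)| = 4, even; anisotropic at {5, 23, 31, 37}.

[5, 23, 31, 37]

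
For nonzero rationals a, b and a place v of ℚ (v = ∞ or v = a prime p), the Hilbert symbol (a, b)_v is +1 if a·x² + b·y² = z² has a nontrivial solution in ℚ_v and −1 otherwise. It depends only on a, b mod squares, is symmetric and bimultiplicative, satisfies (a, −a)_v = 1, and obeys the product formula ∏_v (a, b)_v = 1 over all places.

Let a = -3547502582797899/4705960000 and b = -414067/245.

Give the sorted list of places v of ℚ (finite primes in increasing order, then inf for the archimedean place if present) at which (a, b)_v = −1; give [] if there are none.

[19, 31, 37, inf]

Mod squares: a ≡ -19, b ≡ -5735. Check v ∈ {∞, 2, 3, 5, 7, 11, 19, 31, 37}.
v=∞: -19 < 0 and -5735 < 0  ⇒  (a,b)_∞ = -1.
v=19: a=19^5·(≡2), b=19^2·(≡13) mod 19; (2|19)=-1, (13|19)=-1; (−1)^{5·2·9}·(-1)^2·(-1)^5 = -1.
v=7: a=7^-6·(≡1), b=7^-2·(≡5) mod 7; (1|7)=+1, (5|7)=-1; (−1)^{-6·-2·3}·(+1)^-2·(-1)^-6 = +1.
v=2: v_2(a)=-6, v_2(b)=0; units ≡ 5, 1 (mod 8); ε·ε+αω+βω = 0·0+-6·0+0·1 ≡ 0  ⇒  (a,b)_2 = +1.
v=31: a=31^2·(≡13), b=31^1·(≡9) mod 31; (13|31)=-1, (9|31)=+1; (−1)^{2·1·15}·(-1)^1·(+1)^2 = -1.
v=5: a=5^-4·(≡1), b=5^-1·(≡2) mod 5; (1|5)=+1, (2|5)=-1; (−1)^{-4·-1·2}·(+1)^-1·(-1)^-4 = +1.
v=37: a=37^2·(≡14), b=37^1·(≡25) mod 37; (14|37)=-1, (25|37)=+1; (−1)^{2·1·18}·(-1)^1·(+1)^2 = -1.
v=3: a=3^2·(≡2), b=3^0·(≡1) mod 3; (2|3)=-1, (1|3)=+1; (−1)^{2·0·1}·(-1)^0·(+1)^2 = +1.
v=11: a=11^2·(≡3), b=11^0·(≡2) mod 11; (3|11)=+1, (2|11)=-1; (−1)^{2·0·5}·(+1)^0·(-1)^2 = +1.
Ram(-19, -5735) = {19, 31, 37, ∞}; no ℚ_19-point on the conic.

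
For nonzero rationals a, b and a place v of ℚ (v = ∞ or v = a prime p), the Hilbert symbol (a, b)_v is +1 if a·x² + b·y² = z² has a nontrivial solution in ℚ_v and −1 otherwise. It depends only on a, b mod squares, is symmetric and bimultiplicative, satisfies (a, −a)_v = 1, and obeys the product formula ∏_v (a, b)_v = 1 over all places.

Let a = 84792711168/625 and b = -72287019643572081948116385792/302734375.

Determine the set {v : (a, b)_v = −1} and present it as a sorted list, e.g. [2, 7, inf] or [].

[2, 17, 19, 31]

Mod squares: a ≡ 76038, b ≡ -210273. Check v ∈ {∞, 2, 3, 5, 7, 11, 17, 19, 23, 29, 31}.
v=23: a=23^1·(≡17), b=23^2·(≡3) mod 23; (17|23)=-1, (3|23)=+1; (−1)^{1·2·11}·(-1)^2·(+1)^1 = +1.
v=31: a=31^0·(≡27), b=31^-1·(≡30) mod 31; (27|31)=-1, (30|31)=-1; (−1)^{0·-1·15}·(-1)^-1·(-1)^0 = -1.
v=11: a=11^2·(≡6), b=11^6·(≡3) mod 11; (6|11)=-1, (3|11)=+1; (−1)^{2·6·5}·(-1)^6·(+1)^2 = +1.
v=17: a=17^0·(≡3), b=17^1·(≡14) mod 17; (3|17)=-1, (14|17)=-1; (−1)^{0·1·8}·(-1)^1·(-1)^0 = -1.
v=29: a=29^1·(≡21), b=29^2·(≡9) mod 29; (21|29)=-1, (9|29)=+1; (−1)^{1·2·14}·(-1)^2·(+1)^1 = +1.
v=7: a=7^0·(≡2), b=7^3·(≡3) mod 7; (2|7)=+1, (3|7)=-1; (−1)^{0·3·3}·(+1)^3·(-1)^0 = +1.
v=∞: 76038 > 0 and -210273 < 0  ⇒  (a,b)_∞ = +1.
v=2: v_2(a)=11, v_2(b)=20; units ≡ 3, 7 (mod 8); ε·ε+αω+βω = 1·1+11·0+20·1 ≡ 1  ⇒  (a,b)_2 = -1.
v=5: a=5^-4·(≡3), b=5^-10·(≡3) mod 5; (3|5)=-1, (3|5)=-1; (−1)^{-4·-10·2}·(-1)^-10·(-1)^-4 = +1.
v=19: a=19^1·(≡15), b=19^3·(≡15) mod 19; (15|19)=-1, (15|19)=-1; (−1)^{1·3·9}·(-1)^3·(-1)^1 = -1.
v=3: a=3^3·(≡2), b=3^7·(≡1) mod 3; (2|3)=-1, (1|3)=+1; (−1)^{3·7·1}·(-1)^7·(+1)^3 = +1.
Ram(76038, -210273) = {2, 17, 19, 31}; no ℚ_2-point on the conic.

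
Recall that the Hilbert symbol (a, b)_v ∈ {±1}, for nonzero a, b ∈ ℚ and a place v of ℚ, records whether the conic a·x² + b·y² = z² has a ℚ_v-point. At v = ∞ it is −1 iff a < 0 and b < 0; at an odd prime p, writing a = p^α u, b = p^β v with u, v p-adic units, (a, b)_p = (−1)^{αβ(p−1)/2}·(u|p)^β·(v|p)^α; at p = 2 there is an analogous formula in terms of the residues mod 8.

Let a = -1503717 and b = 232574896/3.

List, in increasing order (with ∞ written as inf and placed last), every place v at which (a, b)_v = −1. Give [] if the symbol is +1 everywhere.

[3, 19, 31, 37]

(a, b) ≡ (-1503717, 43607793) mod (ℚ^×)²; places V = {2, 3, 19, 23, 29, 31, 37, ∞}.
(a,b)_31: α=1, u≡8; β=1, v≡25 (mod 31); (8|31)=+1, (25|31)=+1; sign (−1)^1·+1^1·+1^1 = -1.
(a,b)_∞: sgn(-1503717)=−, sgn(43607793)=+, so +1.
(a,b)_3: α=1, u≡1; β=-1, v≡1 (mod 3); (1|3)=+1, (1|3)=+1; sign (−1)^1·+1^-1·+1^1 = -1.
(a,b)_23: α=1, u≡10; β=1, v≡16 (mod 23); (10|23)=-1, (16|23)=+1; sign (−1)^1·-1^1·+1^1 = +1.
(a,b)_2: α=0, β=4; u≡3, v≡1 (mod 8); ε(u)ε(v)=1·0, αω(v)=0·0, βω(u)=4·1; sum ≡ 0  ⇒  +1.
(a,b)_37: α=1, u≡22; β=1, v≡21 (mod 37); (22|37)=-1, (21|37)=+1; sign (−1)^0·-1^1·+1^1 = -1.
(a,b)_29: α=0, u≡20; β=1, v≡16 (mod 29); (20|29)=+1, (16|29)=+1; sign (−1)^0·+1^1·+1^0 = +1.
(a,b)_19: α=1, u≡11; β=1, v≡5 (mod 19); (11|19)=+1, (5|19)=+1; sign (−1)^1·+1^1·+1^1 = -1.
|Ram(-1503717, 43607793)| = 4, even; anisotropic at {3, 19, 31, 37}.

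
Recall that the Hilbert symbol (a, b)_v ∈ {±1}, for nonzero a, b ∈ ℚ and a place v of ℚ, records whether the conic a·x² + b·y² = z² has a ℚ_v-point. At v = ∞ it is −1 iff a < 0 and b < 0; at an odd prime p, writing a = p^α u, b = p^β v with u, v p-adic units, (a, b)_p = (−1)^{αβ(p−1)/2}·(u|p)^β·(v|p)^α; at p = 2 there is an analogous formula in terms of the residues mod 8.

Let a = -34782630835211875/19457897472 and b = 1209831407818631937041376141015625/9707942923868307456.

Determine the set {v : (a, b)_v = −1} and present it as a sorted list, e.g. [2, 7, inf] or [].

[3, 11, 13, 37]

(a, b) ≡ (-2312167, 39) mod (ℚ^×)²; places V = {2, 3, 5, 7, 11, 13, 19, 23, 31, 37, ∞}.
(a,b)_∞: sgn(-2312167)=−, sgn(39)=+, so +1.
(a,b)_31: α=-2, u≡23; β=-4, v≡16 (mod 31); (23|31)=-1, (16|31)=+1; sign (−1)^0·-1^-4·+1^-2 = +1.
(a,b)_2: α=-10, β=-20; u≡1, v≡7 (mod 8); ε(u)ε(v)=0·1, αω(v)=-10·0, βω(u)=-20·0; sum ≡ 0  ⇒  +1.
(a,b)_7: α=4, u≡5; β=8, v≡2 (mod 7); (5|7)=-1, (2|7)=+1; sign (−1)^0·-1^8·+1^4 = +1.
(a,b)_5: α=4, u≡3; β=8, v≡1 (mod 5); (3|5)=-1, (1|5)=+1; sign (−1)^0·-1^8·+1^4 = +1.
(a,b)_11: α=1, u≡10; β=2, v≡6 (mod 11); (10|11)=-1, (6|11)=-1; sign (−1)^0·-1^2·-1^1 = -1.
(a,b)_19: α=5, u≡8; β=10, v≡7 (mod 19); (8|19)=-1, (7|19)=+1; sign (−1)^0·-1^10·+1^5 = +1.
(a,b)_37: α=1, u≡29; β=2, v≡17 (mod 37); (29|37)=-1, (17|37)=-1; sign (−1)^0·-1^2·-1^1 = -1.
(a,b)_23: α=1, u≡2; β=2, v≡18 (mod 23); (2|23)=+1, (18|23)=+1; sign (−1)^0·+1^2·+1^1 = +1.
(a,b)_3: α=-2, u≡2; β=-3, v≡1 (mod 3); (2|3)=-1, (1|3)=+1; sign (−1)^0·-1^-3·+1^-2 = -1.
(a,b)_13: α=-3, u≡8; β=-5, v≡10 (mod 13); (8|13)=-1, (10|13)=+1; sign (−1)^0·-1^-5·+1^-3 = -1.
Ram(-2312167, 39) = {3, 11, 13, 37}; no ℚ_3-point on the conic.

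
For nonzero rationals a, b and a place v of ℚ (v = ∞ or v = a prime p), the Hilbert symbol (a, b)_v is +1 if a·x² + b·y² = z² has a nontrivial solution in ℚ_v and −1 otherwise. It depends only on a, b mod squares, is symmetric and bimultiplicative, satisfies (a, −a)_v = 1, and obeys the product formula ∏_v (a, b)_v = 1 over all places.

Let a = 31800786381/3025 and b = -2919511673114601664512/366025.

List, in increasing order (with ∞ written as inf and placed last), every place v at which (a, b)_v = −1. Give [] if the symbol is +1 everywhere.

(a, b) ≡ (1087541, -43) mod (ℚ^×)²; places V = {2, 3, 5, 7, 11, 13, 17, 19, 37, 43, ∞}.
(a,b)_37: α=1, u≡31; β=2, v≡24 (mod 37); (31|37)=-1, (24|37)=-1; sign (−1)^0·-1^2·-1^1 = -1.
(a,b)_∞: sgn(1087541)=+, sgn(-43)=−, so +1.
(a,b)_3: α=4, u≡2; β=8, v≡2 (mod 3); (2|3)=-1, (2|3)=-1; sign (−1)^0·-1^8·-1^4 = +1.
(a,b)_11: α=-2, u≡4; β=-4, v≡9 (mod 11); (4|11)=+1, (9|11)=+1; sign (−1)^0·+1^-4·+1^-2 = +1.
(a,b)_5: α=-2, u≡1; β=-2, v≡3 (mod 5); (1|5)=+1, (3|5)=-1; sign (−1)^0·+1^-2·-1^-2 = +1.
(a,b)_7: α=1, u≡3; β=2, v≡5 (mod 7); (3|7)=-1, (5|7)=-1; sign (−1)^0·-1^2·-1^1 = -1.
(a,b)_2: α=0, β=12; u≡5, v≡5 (mod 8); ε(u)ε(v)=0·0, αω(v)=0·1, βω(u)=12·1; sum ≡ 0  ⇒  +1.
(a,b)_43: α=0, u≡42; β=1, v≡29 (mod 43); (42|43)=-1, (29|43)=-1; sign (−1)^0·-1^1·-1^0 = -1.
(a,b)_13: α=1, u≡11; β=0, v≡12 (mod 13); (11|13)=-1, (12|13)=+1; sign (−1)^0·-1^0·+1^1 = +1.
(a,b)_19: α=3, u≡9; β=4, v≡8 (mod 19); (9|19)=+1, (8|19)=-1; sign (−1)^0·+1^4·-1^3 = -1.
(a,b)_17: α=1, u≡15; β=2, v≡13 (mod 17); (15|17)=+1, (13|17)=+1; sign (−1)^0·+1^2·+1^1 = +1.
(1087541, -43 / ℚ) ramifies at {7, 19, 37, 43}: a division algebra.

[7, 19, 37, 43]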